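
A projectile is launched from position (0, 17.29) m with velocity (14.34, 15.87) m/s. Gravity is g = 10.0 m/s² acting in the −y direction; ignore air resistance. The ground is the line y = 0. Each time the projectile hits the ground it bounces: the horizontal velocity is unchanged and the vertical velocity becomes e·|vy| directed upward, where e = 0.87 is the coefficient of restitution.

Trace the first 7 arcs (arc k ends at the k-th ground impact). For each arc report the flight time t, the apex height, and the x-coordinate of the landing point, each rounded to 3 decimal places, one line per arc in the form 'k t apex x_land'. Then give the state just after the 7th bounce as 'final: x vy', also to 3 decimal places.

1 4.032 29.883 57.815
2 4.254 22.618 118.814
3 3.701 17.120 171.883
4 3.220 12.958 218.053
5 2.801 9.808 258.222
6 2.437 7.424 293.168
7 2.120 5.619 323.571
final: 323.571 9.223

Arc 1: start y=17.290, vy=15.870 → t=4.032, apex=29.883, x_land=57.815, impact vy=-24.447
  bounce: vy ← 0.87·24.447 = 21.269
Arc 2: start y=0.000, vy=21.269 → t=4.254, apex=22.618, x_land=118.814, impact vy=-21.269
  bounce: vy ← 0.87·21.269 = 18.504
Arc 3: start y=0.000, vy=18.504 → t=3.701, apex=17.120, x_land=171.883, impact vy=-18.504
  bounce: vy ← 0.87·18.504 = 16.098
Arc 4: start y=0.000, vy=16.098 → t=3.220, apex=12.958, x_land=218.053, impact vy=-16.098
  bounce: vy ← 0.87·16.098 = 14.006
Arc 5: start y=0.000, vy=14.006 → t=2.801, apex=9.808, x_land=258.222, impact vy=-14.006
  bounce: vy ← 0.87·14.006 = 12.185
Arc 6: start y=0.000, vy=12.185 → t=2.437, apex=7.424, x_land=293.168, impact vy=-12.185
  bounce: vy ← 0.87·12.185 = 10.601
Arc 7: start y=0.000, vy=10.601 → t=2.120, apex=5.619, x_land=323.571, impact vy=-10.601
  bounce: vy ← 0.87·10.601 = 9.223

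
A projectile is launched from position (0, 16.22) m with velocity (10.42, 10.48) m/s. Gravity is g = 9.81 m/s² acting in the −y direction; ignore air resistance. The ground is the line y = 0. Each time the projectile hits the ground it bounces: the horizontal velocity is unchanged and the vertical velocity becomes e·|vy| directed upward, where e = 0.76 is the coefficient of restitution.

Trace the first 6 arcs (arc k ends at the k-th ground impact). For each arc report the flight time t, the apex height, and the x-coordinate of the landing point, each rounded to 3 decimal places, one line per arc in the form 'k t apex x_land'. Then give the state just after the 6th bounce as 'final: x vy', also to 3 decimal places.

Arc 1: start y=16.220, vy=10.480 → t=3.177, apex=21.818, x_land=33.108, impact vy=-20.690
  bounce: vy ← 0.76·20.690 = 15.724
Arc 2: start y=0.000, vy=15.724 → t=3.206, apex=12.602, x_land=66.512, impact vy=-15.724
  bounce: vy ← 0.76·15.724 = 11.950
Arc 3: start y=0.000, vy=11.950 → t=2.436, apex=7.279, x_land=91.899, impact vy=-11.950
  bounce: vy ← 0.76·11.950 = 9.082
Arc 4: start y=0.000, vy=9.082 → t=1.852, apex=4.204, x_land=111.193, impact vy=-9.082
  bounce: vy ← 0.76·9.082 = 6.903
Arc 5: start y=0.000, vy=6.903 → t=1.407, apex=2.428, x_land=125.857, impact vy=-6.903
  bounce: vy ← 0.76·6.903 = 5.246
Arc 6: start y=0.000, vy=5.246 → t=1.070, apex=1.403, x_land=137.001, impact vy=-5.246
  bounce: vy ← 0.76·5.246 = 3.987

1 3.177 21.818 33.108
2 3.206 12.602 66.512
3 2.436 7.279 91.899
4 1.852 4.204 111.193
5 1.407 2.428 125.857
6 1.070 1.403 137.001
final: 137.001 3.987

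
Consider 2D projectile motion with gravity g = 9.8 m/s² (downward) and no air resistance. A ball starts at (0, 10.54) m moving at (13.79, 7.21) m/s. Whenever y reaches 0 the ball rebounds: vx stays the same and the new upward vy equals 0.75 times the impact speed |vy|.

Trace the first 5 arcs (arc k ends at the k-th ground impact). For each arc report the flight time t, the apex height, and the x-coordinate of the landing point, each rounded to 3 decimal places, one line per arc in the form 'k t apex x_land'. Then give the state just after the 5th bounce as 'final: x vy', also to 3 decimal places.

Arc 1: start y=10.540, vy=7.210 → t=2.377, apex=13.192, x_land=32.772, impact vy=-16.080
  bounce: vy ← 0.75·16.080 = 12.060
Arc 2: start y=0.000, vy=12.060 → t=2.461, apex=7.421, x_land=66.713, impact vy=-12.060
  bounce: vy ← 0.75·12.060 = 9.045
Arc 3: start y=0.000, vy=9.045 → t=1.846, apex=4.174, x_land=92.168, impact vy=-9.045
  bounce: vy ← 0.75·9.045 = 6.784
Arc 4: start y=0.000, vy=6.784 → t=1.384, apex=2.348, x_land=111.260, impact vy=-6.784
  bounce: vy ← 0.75·6.784 = 5.088
Arc 5: start y=0.000, vy=5.088 → t=1.038, apex=1.321, x_land=125.578, impact vy=-5.088
  bounce: vy ← 0.75·5.088 = 3.816

1 2.377 13.192 32.772
2 2.461 7.421 66.713
3 1.846 4.174 92.168
4 1.384 2.348 111.260
5 1.038 1.321 125.578
final: 125.578 3.816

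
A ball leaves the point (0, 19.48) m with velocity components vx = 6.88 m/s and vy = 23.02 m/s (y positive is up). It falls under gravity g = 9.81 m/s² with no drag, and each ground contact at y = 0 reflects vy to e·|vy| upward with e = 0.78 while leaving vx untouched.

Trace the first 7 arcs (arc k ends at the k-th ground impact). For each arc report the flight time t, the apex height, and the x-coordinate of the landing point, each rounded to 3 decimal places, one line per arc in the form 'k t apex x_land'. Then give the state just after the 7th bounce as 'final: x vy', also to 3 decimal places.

Arc 1: start y=19.480, vy=23.020 → t=5.425, apex=46.489, x_land=37.325, impact vy=-30.201
  bounce: vy ← 0.78·30.201 = 23.557
Arc 2: start y=0.000, vy=23.557 → t=4.803, apex=28.284, x_land=70.368, impact vy=-23.557
  bounce: vy ← 0.78·23.557 = 18.374
Arc 3: start y=0.000, vy=18.374 → t=3.746, apex=17.208, x_land=96.141, impact vy=-18.374
  bounce: vy ← 0.78·18.374 = 14.332
Arc 4: start y=0.000, vy=14.332 → t=2.922, apex=10.469, x_land=116.244, impact vy=-14.332
  bounce: vy ← 0.78·14.332 = 11.179
Arc 5: start y=0.000, vy=11.179 → t=2.279, apex=6.370, x_land=131.924, impact vy=-11.179
  bounce: vy ← 0.78·11.179 = 8.720
Arc 6: start y=0.000, vy=8.720 → t=1.778, apex=3.875, x_land=144.154, impact vy=-8.720
  bounce: vy ← 0.78·8.720 = 6.801
Arc 7: start y=0.000, vy=6.801 → t=1.387, apex=2.358, x_land=153.694, impact vy=-6.801
  bounce: vy ← 0.78·6.801 = 5.305

1 5.425 46.489 37.325
2 4.803 28.284 70.368
3 3.746 17.208 96.141
4 2.922 10.469 116.244
5 2.279 6.370 131.924
6 1.778 3.875 144.154
7 1.387 2.358 153.694
final: 153.694 5.305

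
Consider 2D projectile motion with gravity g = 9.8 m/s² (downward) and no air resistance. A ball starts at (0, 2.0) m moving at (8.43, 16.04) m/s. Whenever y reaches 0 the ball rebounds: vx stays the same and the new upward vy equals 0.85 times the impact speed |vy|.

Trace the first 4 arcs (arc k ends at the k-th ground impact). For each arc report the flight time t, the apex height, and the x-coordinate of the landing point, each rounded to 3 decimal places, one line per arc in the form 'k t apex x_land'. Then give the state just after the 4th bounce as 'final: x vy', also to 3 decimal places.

1 3.394 15.127 28.609
2 2.987 10.929 53.789
3 2.539 7.896 75.192
4 2.158 5.705 93.384
final: 93.384 8.988

Arc 1: start y=2.000, vy=16.040 → t=3.394, apex=15.127, x_land=28.609, impact vy=-17.219
  bounce: vy ← 0.85·17.219 = 14.636
Arc 2: start y=0.000, vy=14.636 → t=2.987, apex=10.929, x_land=53.789, impact vy=-14.636
  bounce: vy ← 0.85·14.636 = 12.440
Arc 3: start y=0.000, vy=12.440 → t=2.539, apex=7.896, x_land=75.192, impact vy=-12.440
  bounce: vy ← 0.85·12.440 = 10.574
Arc 4: start y=0.000, vy=10.574 → t=2.158, apex=5.705, x_land=93.384, impact vy=-10.574
  bounce: vy ← 0.85·10.574 = 8.988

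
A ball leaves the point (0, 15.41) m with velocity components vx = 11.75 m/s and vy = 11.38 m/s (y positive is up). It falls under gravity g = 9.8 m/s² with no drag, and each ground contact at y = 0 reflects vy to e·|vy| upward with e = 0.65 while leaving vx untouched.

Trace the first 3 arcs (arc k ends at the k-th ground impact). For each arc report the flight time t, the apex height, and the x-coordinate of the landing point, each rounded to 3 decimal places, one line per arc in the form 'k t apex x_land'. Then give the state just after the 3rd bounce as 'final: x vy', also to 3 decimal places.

1 3.281 22.017 38.551
2 2.756 9.302 70.931
3 1.791 3.930 91.977
final: 91.977 5.705

Arc 1: start y=15.410, vy=11.380 → t=3.281, apex=22.017, x_land=38.551, impact vy=-20.774
  bounce: vy ← 0.65·20.774 = 13.503
Arc 2: start y=0.000, vy=13.503 → t=2.756, apex=9.302, x_land=70.931, impact vy=-13.503
  bounce: vy ← 0.65·13.503 = 8.777
Arc 3: start y=0.000, vy=8.777 → t=1.791, apex=3.930, x_land=91.977, impact vy=-8.777
  bounce: vy ← 0.65·8.777 = 5.705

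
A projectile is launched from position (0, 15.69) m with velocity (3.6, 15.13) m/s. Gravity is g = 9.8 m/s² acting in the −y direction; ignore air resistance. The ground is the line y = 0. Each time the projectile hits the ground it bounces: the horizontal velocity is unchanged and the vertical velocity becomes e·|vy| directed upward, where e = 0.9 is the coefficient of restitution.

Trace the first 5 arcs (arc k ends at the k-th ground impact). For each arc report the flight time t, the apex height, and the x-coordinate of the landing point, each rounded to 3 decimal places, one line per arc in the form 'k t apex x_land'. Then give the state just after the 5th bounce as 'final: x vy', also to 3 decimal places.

Arc 1: start y=15.690, vy=15.130 → t=3.907, apex=27.369, x_land=14.066, impact vy=-23.161
  bounce: vy ← 0.9·23.161 = 20.845
Arc 2: start y=0.000, vy=20.845 → t=4.254, apex=22.169, x_land=29.381, impact vy=-20.845
  bounce: vy ← 0.9·20.845 = 18.761
Arc 3: start y=0.000, vy=18.761 → t=3.829, apex=17.957, x_land=43.164, impact vy=-18.761
  bounce: vy ← 0.9·18.761 = 16.885
Arc 4: start y=0.000, vy=16.885 → t=3.446, apex=14.545, x_land=55.569, impact vy=-16.885
  bounce: vy ← 0.9·16.885 = 15.196
Arc 5: start y=0.000, vy=15.196 → t=3.101, apex=11.782, x_land=66.734, impact vy=-15.196
  bounce: vy ← 0.9·15.196 = 13.676

1 3.907 27.369 14.066
2 4.254 22.169 29.381
3 3.829 17.957 43.164
4 3.446 14.545 55.569
5 3.101 11.782 66.734
final: 66.734 13.676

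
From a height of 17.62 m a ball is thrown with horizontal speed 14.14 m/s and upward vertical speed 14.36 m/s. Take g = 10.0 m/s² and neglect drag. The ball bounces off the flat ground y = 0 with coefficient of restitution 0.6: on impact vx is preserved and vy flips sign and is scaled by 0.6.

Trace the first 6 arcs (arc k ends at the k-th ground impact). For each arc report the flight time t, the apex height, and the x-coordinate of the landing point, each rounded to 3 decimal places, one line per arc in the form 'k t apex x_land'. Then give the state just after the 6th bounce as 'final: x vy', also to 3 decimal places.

Arc 1: start y=17.620, vy=14.360 → t=3.799, apex=27.930, x_land=53.725, impact vy=-23.635
  bounce: vy ← 0.6·23.635 = 14.181
Arc 2: start y=0.000, vy=14.181 → t=2.836, apex=10.055, x_land=93.829, impact vy=-14.181
  bounce: vy ← 0.6·14.181 = 8.509
Arc 3: start y=0.000, vy=8.509 → t=1.702, apex=3.620, x_land=117.891, impact vy=-8.509
  bounce: vy ← 0.6·8.509 = 5.105
Arc 4: start y=0.000, vy=5.105 → t=1.021, apex=1.303, x_land=132.328, impact vy=-5.105
  bounce: vy ← 0.6·5.105 = 3.063
Arc 5: start y=0.000, vy=3.063 → t=0.613, apex=0.469, x_land=140.991, impact vy=-3.063
  bounce: vy ← 0.6·3.063 = 1.838
Arc 6: start y=0.000, vy=1.838 → t=0.368, apex=0.169, x_land=146.188, impact vy=-1.838
  bounce: vy ← 0.6·1.838 = 1.103

1 3.799 27.930 53.725
2 2.836 10.055 93.829
3 1.702 3.620 117.891
4 1.021 1.303 132.328
5 0.613 0.469 140.991
6 0.368 0.169 146.188
final: 146.188 1.103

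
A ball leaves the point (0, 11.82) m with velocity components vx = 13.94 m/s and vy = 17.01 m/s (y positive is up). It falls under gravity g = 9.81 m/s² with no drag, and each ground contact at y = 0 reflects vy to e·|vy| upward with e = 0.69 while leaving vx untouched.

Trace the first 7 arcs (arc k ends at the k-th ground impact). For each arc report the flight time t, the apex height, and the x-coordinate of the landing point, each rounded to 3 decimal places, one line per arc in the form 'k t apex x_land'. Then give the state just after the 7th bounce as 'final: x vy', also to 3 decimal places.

Arc 1: start y=11.820, vy=17.010 → t=4.061, apex=26.567, x_land=56.614, impact vy=-22.831
  bounce: vy ← 0.69·22.831 = 15.753
Arc 2: start y=0.000, vy=15.753 → t=3.212, apex=12.649, x_land=101.385, impact vy=-15.753
  bounce: vy ← 0.69·15.753 = 10.870
Arc 3: start y=0.000, vy=10.870 → t=2.216, apex=6.022, x_land=132.277, impact vy=-10.870
  bounce: vy ← 0.69·10.870 = 7.500
Arc 4: start y=0.000, vy=7.500 → t=1.529, apex=2.867, x_land=153.592, impact vy=-7.500
  bounce: vy ← 0.69·7.500 = 5.175
Arc 5: start y=0.000, vy=5.175 → t=1.055, apex=1.365, x_land=168.300, impact vy=-5.175
  bounce: vy ← 0.69·5.175 = 3.571
Arc 6: start y=0.000, vy=3.571 → t=0.728, apex=0.650, x_land=178.448, impact vy=-3.571
  bounce: vy ← 0.69·3.571 = 2.464
Arc 7: start y=0.000, vy=2.464 → t=0.502, apex=0.309, x_land=185.450, impact vy=-2.464
  bounce: vy ← 0.69·2.464 = 1.700

1 4.061 26.567 56.614
2 3.212 12.649 101.385
3 2.216 6.022 132.277
4 1.529 2.867 153.592
5 1.055 1.365 168.300
6 0.728 0.650 178.448
7 0.502 0.309 185.450
final: 185.450 1.700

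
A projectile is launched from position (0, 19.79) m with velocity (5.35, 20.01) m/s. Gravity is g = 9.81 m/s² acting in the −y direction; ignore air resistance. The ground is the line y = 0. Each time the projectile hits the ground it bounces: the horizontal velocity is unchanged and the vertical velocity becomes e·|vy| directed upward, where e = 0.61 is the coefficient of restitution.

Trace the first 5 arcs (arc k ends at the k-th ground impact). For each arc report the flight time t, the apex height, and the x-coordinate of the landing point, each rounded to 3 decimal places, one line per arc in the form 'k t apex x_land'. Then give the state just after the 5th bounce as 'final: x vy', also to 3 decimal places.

Arc 1: start y=19.790, vy=20.010 → t=4.902, apex=40.198, x_land=26.228, impact vy=-28.083
  bounce: vy ← 0.61·28.083 = 17.131
Arc 2: start y=0.000, vy=17.131 → t=3.493, apex=14.958, x_land=44.913, impact vy=-17.131
  bounce: vy ← 0.61·17.131 = 10.450
Arc 3: start y=0.000, vy=10.450 → t=2.130, apex=5.566, x_land=56.311, impact vy=-10.450
  bounce: vy ← 0.61·10.450 = 6.374
Arc 4: start y=0.000, vy=6.374 → t=1.300, apex=2.071, x_land=63.264, impact vy=-6.374
  bounce: vy ← 0.61·6.374 = 3.888
Arc 5: start y=0.000, vy=3.888 → t=0.793, apex=0.771, x_land=67.505, impact vy=-3.888
  bounce: vy ← 0.61·3.888 = 2.372

1 4.902 40.198 26.228
2 3.493 14.958 44.913
3 2.130 5.566 56.311
4 1.300 2.071 63.264
5 0.793 0.771 67.505
final: 67.505 2.372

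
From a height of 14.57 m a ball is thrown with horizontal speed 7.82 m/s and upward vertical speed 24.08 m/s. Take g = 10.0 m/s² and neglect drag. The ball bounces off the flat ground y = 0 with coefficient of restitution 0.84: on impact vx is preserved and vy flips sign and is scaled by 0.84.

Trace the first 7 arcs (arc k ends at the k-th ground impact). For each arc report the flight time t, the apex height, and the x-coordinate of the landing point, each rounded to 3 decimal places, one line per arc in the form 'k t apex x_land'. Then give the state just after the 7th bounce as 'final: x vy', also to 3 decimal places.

1 5.360 43.562 41.913
2 4.959 30.738 80.691
3 4.165 21.688 113.264
4 3.499 15.303 140.626
5 2.939 10.798 163.610
6 2.469 7.619 182.917
7 2.074 5.376 199.134
final: 199.134 8.710

Arc 1: start y=14.570, vy=24.080 → t=5.360, apex=43.562, x_land=41.913, impact vy=-29.517
  bounce: vy ← 0.84·29.517 = 24.794
Arc 2: start y=0.000, vy=24.794 → t=4.959, apex=30.738, x_land=80.691, impact vy=-24.794
  bounce: vy ← 0.84·24.794 = 20.827
Arc 3: start y=0.000, vy=20.827 → t=4.165, apex=21.688, x_land=113.264, impact vy=-20.827
  bounce: vy ← 0.84·20.827 = 17.495
Arc 4: start y=0.000, vy=17.495 → t=3.499, apex=15.303, x_land=140.626, impact vy=-17.495
  bounce: vy ← 0.84·17.495 = 14.696
Arc 5: start y=0.000, vy=14.696 → t=2.939, apex=10.798, x_land=163.610, impact vy=-14.696
  bounce: vy ← 0.84·14.696 = 12.344
Arc 6: start y=0.000, vy=12.344 → t=2.469, apex=7.619, x_land=182.917, impact vy=-12.344
  bounce: vy ← 0.84·12.344 = 10.369
Arc 7: start y=0.000, vy=10.369 → t=2.074, apex=5.376, x_land=199.134, impact vy=-10.369
  bounce: vy ← 0.84·10.369 = 8.710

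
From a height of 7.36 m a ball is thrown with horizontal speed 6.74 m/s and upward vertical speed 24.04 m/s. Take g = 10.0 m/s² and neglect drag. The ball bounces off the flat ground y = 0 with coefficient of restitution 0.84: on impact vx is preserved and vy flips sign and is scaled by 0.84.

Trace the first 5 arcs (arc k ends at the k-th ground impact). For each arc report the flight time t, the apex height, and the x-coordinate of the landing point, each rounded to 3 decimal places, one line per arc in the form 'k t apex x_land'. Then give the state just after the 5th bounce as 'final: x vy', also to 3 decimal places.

Arc 1: start y=7.360, vy=24.040 → t=5.097, apex=36.256, x_land=34.352, impact vy=-26.928
  bounce: vy ← 0.84·26.928 = 22.620
Arc 2: start y=0.000, vy=22.620 → t=4.524, apex=25.582, x_land=64.844, impact vy=-22.620
  bounce: vy ← 0.84·22.620 = 19.000
Arc 3: start y=0.000, vy=19.000 → t=3.800, apex=18.051, x_land=90.456, impact vy=-19.000
  bounce: vy ← 0.84·19.000 = 15.960
Arc 4: start y=0.000, vy=15.960 → t=3.192, apex=12.737, x_land=111.971, impact vy=-15.960
  bounce: vy ← 0.84·15.960 = 13.407
Arc 5: start y=0.000, vy=13.407 → t=2.681, apex=8.987, x_land=130.043, impact vy=-13.407
  bounce: vy ← 0.84·13.407 = 11.262

1 5.097 36.256 34.352
2 4.524 25.582 64.844
3 3.800 18.051 90.456
4 3.192 12.737 111.971
5 2.681 8.987 130.043
final: 130.043 11.262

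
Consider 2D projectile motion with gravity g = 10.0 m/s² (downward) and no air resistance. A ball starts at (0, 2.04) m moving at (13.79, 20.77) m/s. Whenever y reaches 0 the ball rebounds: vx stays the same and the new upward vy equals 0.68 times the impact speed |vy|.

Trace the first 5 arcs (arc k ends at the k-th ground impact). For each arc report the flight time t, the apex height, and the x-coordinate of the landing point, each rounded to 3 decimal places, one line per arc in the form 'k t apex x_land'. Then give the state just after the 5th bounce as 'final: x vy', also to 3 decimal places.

Arc 1: start y=2.040, vy=20.770 → t=4.250, apex=23.610, x_land=58.607, impact vy=-21.730
  bounce: vy ← 0.68·21.730 = 14.776
Arc 2: start y=0.000, vy=14.776 → t=2.955, apex=10.917, x_land=99.361, impact vy=-14.776
  bounce: vy ← 0.68·14.776 = 10.048
Arc 3: start y=0.000, vy=10.048 → t=2.010, apex=5.048, x_land=127.073, impact vy=-10.048
  bounce: vy ← 0.68·10.048 = 6.833
Arc 4: start y=0.000, vy=6.833 → t=1.367, apex=2.334, x_land=145.917, impact vy=-6.833
  bounce: vy ← 0.68·6.833 = 4.646
Arc 5: start y=0.000, vy=4.646 → t=0.929, apex=1.079, x_land=158.732, impact vy=-4.646
  bounce: vy ← 0.68·4.646 = 3.159

1 4.250 23.610 58.607
2 2.955 10.917 99.361
3 2.010 5.048 127.073
4 1.367 2.334 145.917
5 0.929 1.079 158.732
final: 158.732 3.159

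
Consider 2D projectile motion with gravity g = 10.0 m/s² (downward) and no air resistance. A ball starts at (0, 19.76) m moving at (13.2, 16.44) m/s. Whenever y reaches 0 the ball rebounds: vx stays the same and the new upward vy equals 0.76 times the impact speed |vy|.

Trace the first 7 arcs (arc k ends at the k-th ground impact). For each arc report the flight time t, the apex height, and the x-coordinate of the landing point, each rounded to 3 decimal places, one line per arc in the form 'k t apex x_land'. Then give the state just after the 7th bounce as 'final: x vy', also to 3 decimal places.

Arc 1: start y=19.760, vy=16.440 → t=4.224, apex=33.274, x_land=55.753, impact vy=-25.797
  bounce: vy ← 0.76·25.797 = 19.606
Arc 2: start y=0.000, vy=19.606 → t=3.921, apex=19.219, x_land=107.511, impact vy=-19.606
  bounce: vy ← 0.76·19.606 = 14.900
Arc 3: start y=0.000, vy=14.900 → t=2.980, apex=11.101, x_land=146.848, impact vy=-14.900
  bounce: vy ← 0.76·14.900 = 11.324
Arc 4: start y=0.000, vy=11.324 → t=2.265, apex=6.412, x_land=176.744, impact vy=-11.324
  bounce: vy ← 0.76·11.324 = 8.606
Arc 5: start y=0.000, vy=8.606 → t=1.721, apex=3.703, x_land=199.464, impact vy=-8.606
  bounce: vy ← 0.76·8.606 = 6.541
Arc 6: start y=0.000, vy=6.541 → t=1.308, apex=2.139, x_land=216.732, impact vy=-6.541
  bounce: vy ← 0.76·6.541 = 4.971
Arc 7: start y=0.000, vy=4.971 → t=0.994, apex=1.236, x_land=229.856, impact vy=-4.971
  bounce: vy ← 0.76·4.971 = 3.778

1 4.224 33.274 55.753
2 3.921 19.219 107.511
3 2.980 11.101 146.848
4 2.265 6.412 176.744
5 1.721 3.703 199.464
6 1.308 2.139 216.732
7 0.994 1.236 229.856
final: 229.856 3.778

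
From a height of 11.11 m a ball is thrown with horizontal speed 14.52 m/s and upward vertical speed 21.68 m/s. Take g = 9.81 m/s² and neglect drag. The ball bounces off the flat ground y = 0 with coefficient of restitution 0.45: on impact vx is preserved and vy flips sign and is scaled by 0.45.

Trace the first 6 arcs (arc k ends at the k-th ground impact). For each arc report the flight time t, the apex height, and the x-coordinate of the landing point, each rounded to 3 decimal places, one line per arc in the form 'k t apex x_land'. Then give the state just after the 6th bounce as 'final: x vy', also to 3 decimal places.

1 4.884 35.066 70.912
2 2.406 7.101 105.853
3 1.083 1.438 121.577
4 0.487 0.291 128.652
5 0.219 0.059 131.836
6 0.099 0.012 133.269
final: 133.269 0.218

Arc 1: start y=11.110, vy=21.680 → t=4.884, apex=35.066, x_land=70.912, impact vy=-26.230
  bounce: vy ← 0.45·26.230 = 11.803
Arc 2: start y=0.000, vy=11.803 → t=2.406, apex=7.101, x_land=105.853, impact vy=-11.803
  bounce: vy ← 0.45·11.803 = 5.312
Arc 3: start y=0.000, vy=5.312 → t=1.083, apex=1.438, x_land=121.577, impact vy=-5.312
  bounce: vy ← 0.45·5.312 = 2.390
Arc 4: start y=0.000, vy=2.390 → t=0.487, apex=0.291, x_land=128.652, impact vy=-2.390
  bounce: vy ← 0.45·2.390 = 1.076
Arc 5: start y=0.000, vy=1.076 → t=0.219, apex=0.059, x_land=131.836, impact vy=-1.076
  bounce: vy ← 0.45·1.076 = 0.484
Arc 6: start y=0.000, vy=0.484 → t=0.099, apex=0.012, x_land=133.269, impact vy=-0.484
  bounce: vy ← 0.45·0.484 = 0.218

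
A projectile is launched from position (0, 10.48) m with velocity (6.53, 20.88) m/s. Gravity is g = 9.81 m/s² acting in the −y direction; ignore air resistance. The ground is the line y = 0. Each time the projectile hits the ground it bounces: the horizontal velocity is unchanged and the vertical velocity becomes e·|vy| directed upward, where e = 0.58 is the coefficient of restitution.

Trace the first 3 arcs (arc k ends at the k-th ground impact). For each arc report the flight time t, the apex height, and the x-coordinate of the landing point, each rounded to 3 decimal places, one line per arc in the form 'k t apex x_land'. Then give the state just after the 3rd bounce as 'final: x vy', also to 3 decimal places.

1 4.710 32.701 30.759
2 2.995 11.001 50.318
3 1.737 3.701 61.661
final: 61.661 4.942

Arc 1: start y=10.480, vy=20.880 → t=4.710, apex=32.701, x_land=30.759, impact vy=-25.330
  bounce: vy ← 0.58·25.330 = 14.691
Arc 2: start y=0.000, vy=14.691 → t=2.995, apex=11.001, x_land=50.318, impact vy=-14.691
  bounce: vy ← 0.58·14.691 = 8.521
Arc 3: start y=0.000, vy=8.521 → t=1.737, apex=3.701, x_land=61.661, impact vy=-8.521
  bounce: vy ← 0.58·8.521 = 4.942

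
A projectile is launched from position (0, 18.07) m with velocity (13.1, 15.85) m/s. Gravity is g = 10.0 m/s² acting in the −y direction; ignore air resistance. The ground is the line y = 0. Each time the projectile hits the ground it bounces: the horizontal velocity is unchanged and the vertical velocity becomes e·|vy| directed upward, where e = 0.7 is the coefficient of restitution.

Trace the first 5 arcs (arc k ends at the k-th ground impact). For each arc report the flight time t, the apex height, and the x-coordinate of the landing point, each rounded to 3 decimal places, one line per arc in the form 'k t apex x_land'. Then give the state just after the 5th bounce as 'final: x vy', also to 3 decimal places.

Arc 1: start y=18.070, vy=15.850 → t=4.060, apex=30.631, x_land=53.188, impact vy=-24.751
  bounce: vy ← 0.7·24.751 = 17.326
Arc 2: start y=0.000, vy=17.326 → t=3.465, apex=15.009, x_land=98.581, impact vy=-17.326
  bounce: vy ← 0.7·17.326 = 12.128
Arc 3: start y=0.000, vy=12.128 → t=2.426, apex=7.355, x_land=130.357, impact vy=-12.128
  bounce: vy ← 0.7·12.128 = 8.490
Arc 4: start y=0.000, vy=8.490 → t=1.698, apex=3.604, x_land=152.600, impact vy=-8.490
  bounce: vy ← 0.7·8.490 = 5.943
Arc 5: start y=0.000, vy=5.943 → t=1.189, apex=1.766, x_land=168.170, impact vy=-5.943
  bounce: vy ← 0.7·5.943 = 4.160

1 4.060 30.631 53.188
2 3.465 15.009 98.581
3 2.426 7.355 130.357
4 1.698 3.604 152.600
5 1.189 1.766 168.170
final: 168.170 4.160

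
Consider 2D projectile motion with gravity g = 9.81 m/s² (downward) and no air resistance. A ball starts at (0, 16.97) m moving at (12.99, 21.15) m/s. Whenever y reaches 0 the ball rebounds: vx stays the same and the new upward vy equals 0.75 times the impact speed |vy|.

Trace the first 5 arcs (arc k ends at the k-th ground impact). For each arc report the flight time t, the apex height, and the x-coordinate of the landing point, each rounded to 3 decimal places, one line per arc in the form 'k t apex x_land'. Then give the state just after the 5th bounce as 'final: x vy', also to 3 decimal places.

Arc 1: start y=16.970, vy=21.150 → t=5.003, apex=39.769, x_land=64.994, impact vy=-27.933
  bounce: vy ← 0.75·27.933 = 20.950
Arc 2: start y=0.000, vy=20.950 → t=4.271, apex=22.370, x_land=120.477, impact vy=-20.950
  bounce: vy ← 0.75·20.950 = 15.713
Arc 3: start y=0.000, vy=15.713 → t=3.203, apex=12.583, x_land=162.088, impact vy=-15.713
  bounce: vy ← 0.75·15.713 = 11.784
Arc 4: start y=0.000, vy=11.784 → t=2.403, apex=7.078, x_land=193.297, impact vy=-11.784
  bounce: vy ← 0.75·11.784 = 8.838
Arc 5: start y=0.000, vy=8.838 → t=1.802, apex=3.981, x_land=216.704, impact vy=-8.838
  bounce: vy ← 0.75·8.838 = 6.629

1 5.003 39.769 64.994
2 4.271 22.370 120.477
3 3.203 12.583 162.088
4 2.403 7.078 193.297
5 1.802 3.981 216.704
final: 216.704 6.629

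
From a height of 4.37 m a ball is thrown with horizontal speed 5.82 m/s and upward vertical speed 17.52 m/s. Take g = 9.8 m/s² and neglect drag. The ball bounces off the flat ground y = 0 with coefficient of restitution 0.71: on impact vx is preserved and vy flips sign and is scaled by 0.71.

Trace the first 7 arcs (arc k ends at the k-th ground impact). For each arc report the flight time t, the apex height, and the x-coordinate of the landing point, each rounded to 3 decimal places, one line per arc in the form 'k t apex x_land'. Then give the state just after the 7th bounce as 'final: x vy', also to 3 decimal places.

1 3.810 20.031 22.172
2 2.871 10.097 38.881
3 2.038 5.090 50.745
4 1.447 2.566 59.168
5 1.028 1.293 65.149
6 0.730 0.652 69.395
7 0.518 0.329 72.410
final: 72.410 1.802

Arc 1: start y=4.370, vy=17.520 → t=3.810, apex=20.031, x_land=22.172, impact vy=-19.814
  bounce: vy ← 0.71·19.814 = 14.068
Arc 2: start y=0.000, vy=14.068 → t=2.871, apex=10.097, x_land=38.881, impact vy=-14.068
  bounce: vy ← 0.71·14.068 = 9.988
Arc 3: start y=0.000, vy=9.988 → t=2.038, apex=5.090, x_land=50.745, impact vy=-9.988
  bounce: vy ← 0.71·9.988 = 7.092
Arc 4: start y=0.000, vy=7.092 → t=1.447, apex=2.566, x_land=59.168, impact vy=-7.092
  bounce: vy ← 0.71·7.092 = 5.035
Arc 5: start y=0.000, vy=5.035 → t=1.028, apex=1.293, x_land=65.149, impact vy=-5.035
  bounce: vy ← 0.71·5.035 = 3.575
Arc 6: start y=0.000, vy=3.575 → t=0.730, apex=0.652, x_land=69.395, impact vy=-3.575
  bounce: vy ← 0.71·3.575 = 2.538
Arc 7: start y=0.000, vy=2.538 → t=0.518, apex=0.329, x_land=72.410, impact vy=-2.538
  bounce: vy ← 0.71·2.538 = 1.802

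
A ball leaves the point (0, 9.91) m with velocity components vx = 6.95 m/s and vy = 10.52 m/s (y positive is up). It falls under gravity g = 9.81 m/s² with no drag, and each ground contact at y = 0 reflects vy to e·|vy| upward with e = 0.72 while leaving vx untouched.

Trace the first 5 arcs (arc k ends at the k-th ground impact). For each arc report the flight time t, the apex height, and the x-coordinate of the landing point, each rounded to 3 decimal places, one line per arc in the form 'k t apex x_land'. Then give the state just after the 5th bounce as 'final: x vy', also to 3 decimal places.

1 2.853 15.551 19.828
2 2.564 8.061 37.648
3 1.846 4.179 50.478
4 1.329 2.166 59.716
5 0.957 1.123 66.367
final: 66.367 3.380

Arc 1: start y=9.910, vy=10.520 → t=2.853, apex=15.551, x_land=19.828, impact vy=-17.467
  bounce: vy ← 0.72·17.467 = 12.576
Arc 2: start y=0.000, vy=12.576 → t=2.564, apex=8.061, x_land=37.648, impact vy=-12.576
  bounce: vy ← 0.72·12.576 = 9.055
Arc 3: start y=0.000, vy=9.055 → t=1.846, apex=4.179, x_land=50.478, impact vy=-9.055
  bounce: vy ← 0.72·9.055 = 6.520
Arc 4: start y=0.000, vy=6.520 → t=1.329, apex=2.166, x_land=59.716, impact vy=-6.520
  bounce: vy ← 0.72·6.520 = 4.694
Arc 5: start y=0.000, vy=4.694 → t=0.957, apex=1.123, x_land=66.367, impact vy=-4.694
  bounce: vy ← 0.72·4.694 = 3.380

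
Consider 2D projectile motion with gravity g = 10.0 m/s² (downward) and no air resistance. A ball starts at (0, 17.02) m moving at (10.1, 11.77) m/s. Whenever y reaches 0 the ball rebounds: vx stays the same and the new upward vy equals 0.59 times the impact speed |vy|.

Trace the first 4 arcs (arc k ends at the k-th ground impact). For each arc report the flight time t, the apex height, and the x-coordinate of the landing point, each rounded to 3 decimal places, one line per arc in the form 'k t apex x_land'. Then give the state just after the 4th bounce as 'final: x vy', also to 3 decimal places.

1 3.365 23.947 33.991
2 2.582 8.336 60.073
3 1.524 2.902 75.461
4 0.899 1.010 84.541
final: 84.541 2.652

Arc 1: start y=17.020, vy=11.770 → t=3.365, apex=23.947, x_land=33.991, impact vy=-21.885
  bounce: vy ← 0.59·21.885 = 12.912
Arc 2: start y=0.000, vy=12.912 → t=2.582, apex=8.336, x_land=60.073, impact vy=-12.912
  bounce: vy ← 0.59·12.912 = 7.618
Arc 3: start y=0.000, vy=7.618 → t=1.524, apex=2.902, x_land=75.461, impact vy=-7.618
  bounce: vy ← 0.59·7.618 = 4.495
Arc 4: start y=0.000, vy=4.495 → t=0.899, apex=1.010, x_land=84.541, impact vy=-4.495
  bounce: vy ← 0.59·4.495 = 2.652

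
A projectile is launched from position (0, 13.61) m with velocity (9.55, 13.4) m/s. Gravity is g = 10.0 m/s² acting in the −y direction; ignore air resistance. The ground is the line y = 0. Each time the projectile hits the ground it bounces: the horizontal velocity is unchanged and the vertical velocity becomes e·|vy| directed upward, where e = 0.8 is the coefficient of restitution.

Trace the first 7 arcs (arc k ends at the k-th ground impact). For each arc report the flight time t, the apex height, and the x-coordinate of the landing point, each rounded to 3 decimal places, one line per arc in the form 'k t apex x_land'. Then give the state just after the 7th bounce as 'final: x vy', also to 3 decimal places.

1 3.465 22.588 33.095
2 3.401 14.456 65.572
3 2.721 9.252 91.554
4 2.176 5.921 112.339
5 1.741 3.790 128.968
6 1.393 2.425 142.270
7 1.114 1.552 152.912
final: 152.912 4.457

Arc 1: start y=13.610, vy=13.400 → t=3.465, apex=22.588, x_land=33.095, impact vy=-21.255
  bounce: vy ← 0.8·21.255 = 17.004
Arc 2: start y=0.000, vy=17.004 → t=3.401, apex=14.456, x_land=65.572, impact vy=-17.004
  bounce: vy ← 0.8·17.004 = 13.603
Arc 3: start y=0.000, vy=13.603 → t=2.721, apex=9.252, x_land=91.554, impact vy=-13.603
  bounce: vy ← 0.8·13.603 = 10.882
Arc 4: start y=0.000, vy=10.882 → t=2.176, apex=5.921, x_land=112.339, impact vy=-10.882
  bounce: vy ← 0.8·10.882 = 8.706
Arc 5: start y=0.000, vy=8.706 → t=1.741, apex=3.790, x_land=128.968, impact vy=-8.706
  bounce: vy ← 0.8·8.706 = 6.965
Arc 6: start y=0.000, vy=6.965 → t=1.393, apex=2.425, x_land=142.270, impact vy=-6.965
  bounce: vy ← 0.8·6.965 = 5.572
Arc 7: start y=0.000, vy=5.572 → t=1.114, apex=1.552, x_land=152.912, impact vy=-5.572
  bounce: vy ← 0.8·5.572 = 4.457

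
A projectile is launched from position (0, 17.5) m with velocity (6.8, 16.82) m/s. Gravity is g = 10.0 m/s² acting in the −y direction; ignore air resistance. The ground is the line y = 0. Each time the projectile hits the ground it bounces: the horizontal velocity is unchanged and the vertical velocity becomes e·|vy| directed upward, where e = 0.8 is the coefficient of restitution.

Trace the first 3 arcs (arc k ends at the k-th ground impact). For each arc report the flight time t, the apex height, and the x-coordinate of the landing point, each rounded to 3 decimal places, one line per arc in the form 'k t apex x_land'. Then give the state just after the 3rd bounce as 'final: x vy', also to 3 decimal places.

1 4.198 31.646 28.545
2 4.025 20.253 55.917
3 3.220 12.962 77.814
final: 77.814 12.881

Arc 1: start y=17.500, vy=16.820 → t=4.198, apex=31.646, x_land=28.545, impact vy=-25.158
  bounce: vy ← 0.8·25.158 = 20.126
Arc 2: start y=0.000, vy=20.126 → t=4.025, apex=20.253, x_land=55.917, impact vy=-20.126
  bounce: vy ← 0.8·20.126 = 16.101
Arc 3: start y=0.000, vy=16.101 → t=3.220, apex=12.962, x_land=77.814, impact vy=-16.101
  bounce: vy ← 0.8·16.101 = 12.881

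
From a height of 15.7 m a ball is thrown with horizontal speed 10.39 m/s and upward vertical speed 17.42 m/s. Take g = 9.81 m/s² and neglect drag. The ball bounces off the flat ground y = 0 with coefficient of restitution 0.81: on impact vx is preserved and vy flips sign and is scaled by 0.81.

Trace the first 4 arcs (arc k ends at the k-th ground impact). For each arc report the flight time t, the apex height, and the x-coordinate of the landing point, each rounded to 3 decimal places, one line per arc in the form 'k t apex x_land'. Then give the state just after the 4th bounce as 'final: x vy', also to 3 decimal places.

Arc 1: start y=15.700, vy=17.420 → t=4.296, apex=31.167, x_land=44.640, impact vy=-24.728
  bounce: vy ← 0.81·24.728 = 20.030
Arc 2: start y=0.000, vy=20.030 → t=4.084, apex=20.448, x_land=87.069, impact vy=-20.030
  bounce: vy ← 0.81·20.030 = 16.224
Arc 3: start y=0.000, vy=16.224 → t=3.308, apex=13.416, x_land=121.436, impact vy=-16.224
  bounce: vy ← 0.81·16.224 = 13.142
Arc 4: start y=0.000, vy=13.142 → t=2.679, apex=8.802, x_land=149.273, impact vy=-13.142
  bounce: vy ← 0.81·13.142 = 10.645

1 4.296 31.167 44.640
2 4.084 20.448 87.069
3 3.308 13.416 121.436
4 2.679 8.802 149.273
final: 149.273 10.645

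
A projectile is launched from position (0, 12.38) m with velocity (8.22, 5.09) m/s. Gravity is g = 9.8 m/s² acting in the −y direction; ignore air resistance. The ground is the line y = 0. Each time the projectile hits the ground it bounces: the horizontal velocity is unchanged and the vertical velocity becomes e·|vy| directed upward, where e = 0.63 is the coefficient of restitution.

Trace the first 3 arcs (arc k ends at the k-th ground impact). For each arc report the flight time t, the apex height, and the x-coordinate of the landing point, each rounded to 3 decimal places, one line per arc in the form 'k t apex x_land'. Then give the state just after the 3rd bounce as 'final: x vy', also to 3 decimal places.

Arc 1: start y=12.380, vy=5.090 → t=2.192, apex=13.702, x_land=18.015, impact vy=-16.388
  bounce: vy ← 0.63·16.388 = 10.324
Arc 2: start y=0.000, vy=10.324 → t=2.107, apex=5.438, x_land=35.334, impact vy=-10.324
  bounce: vy ← 0.63·10.324 = 6.504
Arc 3: start y=0.000, vy=6.504 → t=1.327, apex=2.158, x_land=46.246, impact vy=-6.504
  bounce: vy ← 0.63·6.504 = 4.098

1 2.192 13.702 18.015
2 2.107 5.438 35.334
3 1.327 2.158 46.246
final: 46.246 4.098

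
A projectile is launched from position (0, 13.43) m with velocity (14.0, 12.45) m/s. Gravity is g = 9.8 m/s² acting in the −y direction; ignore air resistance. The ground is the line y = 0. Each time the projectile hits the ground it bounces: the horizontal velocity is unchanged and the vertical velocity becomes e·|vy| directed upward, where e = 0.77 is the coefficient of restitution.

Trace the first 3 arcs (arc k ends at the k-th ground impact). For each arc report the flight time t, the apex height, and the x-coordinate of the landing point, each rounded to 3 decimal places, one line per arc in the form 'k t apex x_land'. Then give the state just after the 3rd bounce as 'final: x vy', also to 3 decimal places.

1 3.357 21.338 47.001
2 3.214 12.651 91.992
3 2.475 7.501 126.636
final: 126.636 9.336

Arc 1: start y=13.430, vy=12.450 → t=3.357, apex=21.338, x_land=47.001, impact vy=-20.451
  bounce: vy ← 0.77·20.451 = 15.747
Arc 2: start y=0.000, vy=15.747 → t=3.214, apex=12.651, x_land=91.992, impact vy=-15.747
  bounce: vy ← 0.77·15.747 = 12.125
Arc 3: start y=0.000, vy=12.125 → t=2.475, apex=7.501, x_land=126.636, impact vy=-12.125
  bounce: vy ← 0.77·12.125 = 9.336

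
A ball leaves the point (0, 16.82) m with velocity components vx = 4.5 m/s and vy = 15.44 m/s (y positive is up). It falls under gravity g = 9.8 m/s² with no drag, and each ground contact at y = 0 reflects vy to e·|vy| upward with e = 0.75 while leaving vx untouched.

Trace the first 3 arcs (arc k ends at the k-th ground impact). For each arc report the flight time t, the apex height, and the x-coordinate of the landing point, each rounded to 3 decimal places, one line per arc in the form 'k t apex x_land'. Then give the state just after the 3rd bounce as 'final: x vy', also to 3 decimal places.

Arc 1: start y=16.820, vy=15.440 → t=4.008, apex=28.983, x_land=18.034, impact vy=-23.834
  bounce: vy ← 0.75·23.834 = 17.876
Arc 2: start y=0.000, vy=17.876 → t=3.648, apex=16.303, x_land=34.450, impact vy=-17.876
  bounce: vy ← 0.75·17.876 = 13.407
Arc 3: start y=0.000, vy=13.407 → t=2.736, apex=9.170, x_land=46.763, impact vy=-13.407
  bounce: vy ← 0.75·13.407 = 10.055

1 4.008 28.983 18.034
2 3.648 16.303 34.450
3 2.736 9.170 46.763
final: 46.763 10.055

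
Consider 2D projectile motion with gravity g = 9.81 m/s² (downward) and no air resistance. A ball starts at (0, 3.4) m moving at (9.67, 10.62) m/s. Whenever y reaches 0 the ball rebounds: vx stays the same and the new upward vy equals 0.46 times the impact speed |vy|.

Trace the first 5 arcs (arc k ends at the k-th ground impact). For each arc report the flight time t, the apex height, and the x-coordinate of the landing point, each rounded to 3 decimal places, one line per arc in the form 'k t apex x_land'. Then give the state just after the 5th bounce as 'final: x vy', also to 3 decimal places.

1 2.448 9.148 23.675
2 1.256 1.936 35.824
3 0.578 0.410 41.413
4 0.266 0.087 43.984
5 0.122 0.018 45.167
final: 45.167 0.276

Arc 1: start y=3.400, vy=10.620 → t=2.448, apex=9.148, x_land=23.675, impact vy=-13.397
  bounce: vy ← 0.46·13.397 = 6.163
Arc 2: start y=0.000, vy=6.163 → t=1.256, apex=1.936, x_land=35.824, impact vy=-6.163
  bounce: vy ← 0.46·6.163 = 2.835
Arc 3: start y=0.000, vy=2.835 → t=0.578, apex=0.410, x_land=41.413, impact vy=-2.835
  bounce: vy ← 0.46·2.835 = 1.304
Arc 4: start y=0.000, vy=1.304 → t=0.266, apex=0.087, x_land=43.984, impact vy=-1.304
  bounce: vy ← 0.46·1.304 = 0.600
Arc 5: start y=0.000, vy=0.600 → t=0.122, apex=0.018, x_land=45.167, impact vy=-0.600
  bounce: vy ← 0.46·0.600 = 0.276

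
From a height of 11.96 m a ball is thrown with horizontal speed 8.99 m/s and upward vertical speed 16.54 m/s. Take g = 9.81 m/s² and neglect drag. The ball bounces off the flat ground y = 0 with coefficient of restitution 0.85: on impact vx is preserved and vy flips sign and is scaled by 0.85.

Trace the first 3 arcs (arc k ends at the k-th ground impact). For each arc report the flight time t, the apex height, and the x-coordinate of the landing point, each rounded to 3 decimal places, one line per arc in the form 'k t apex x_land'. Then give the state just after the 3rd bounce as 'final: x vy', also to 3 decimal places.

Arc 1: start y=11.960, vy=16.540 → t=3.984, apex=25.904, x_land=35.817, impact vy=-22.544
  bounce: vy ← 0.85·22.544 = 19.162
Arc 2: start y=0.000, vy=19.162 → t=3.907, apex=18.715, x_land=70.938, impact vy=-19.162
  bounce: vy ← 0.85·19.162 = 16.288
Arc 3: start y=0.000, vy=16.288 → t=3.321, apex=13.522, x_land=100.791, impact vy=-16.288
  bounce: vy ← 0.85·16.288 = 13.845

1 3.984 25.904 35.817
2 3.907 18.715 70.938
3 3.321 13.522 100.791
final: 100.791 13.845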